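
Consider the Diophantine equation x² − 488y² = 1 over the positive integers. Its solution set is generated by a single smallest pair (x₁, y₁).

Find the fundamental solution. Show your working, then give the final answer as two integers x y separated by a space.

d=488: √d = [22; 11,44] (ℓ=2, even), read p_1/q_1
step 0: (22, 1)  from 22·(1,0) + (0,1)
step 1: (243, 11)  from 11·(22,1) + (1,0)
fundamental: x₁=243, y₁=11  (since 59049 − 488·121 = 1)

243 11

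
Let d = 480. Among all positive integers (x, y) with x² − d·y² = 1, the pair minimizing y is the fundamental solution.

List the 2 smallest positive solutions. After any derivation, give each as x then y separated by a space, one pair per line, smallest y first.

241 11
116161 5302

√480 → a₀=21, period (1,9,1,42); ℓ=4 even so k=3
i=0: a=21 ⇒ p=21, q=1
…
i=2: a=9 ⇒ p=219, q=10
i=3: a=1 ⇒ p=241, q=11
fundamental: x₁=241, y₁=11  (since 58081 − 480·121 = 1)
k=2:  x_2 = 241·241+480·11·11 = 116161,  y_2 = 241·11+11·241 = 5302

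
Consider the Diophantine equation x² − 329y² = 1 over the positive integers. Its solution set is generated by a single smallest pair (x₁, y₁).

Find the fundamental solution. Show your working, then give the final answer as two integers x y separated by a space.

√329 = [18; 7,4,2,1,1,4,1,1,2,4,7,36, …], period ℓ=12 (even) → k=11
step 0: (18, 1)  from 18·(1,0) + (0,1)
…
step 3: (1179, 65)  from 2·(526,29) + (127,7)
…
step 10: (328794, 18127)  from 4·(74857,4127) + (29366,1619)
step 11: (2376415, 131016)  from 7·(328794,18127) + (74857,4127)
→ (2376415, 131016).  Check: 2376415²=5647348252225, 329·131016²=5647348252224, difference 1.

2376415 131016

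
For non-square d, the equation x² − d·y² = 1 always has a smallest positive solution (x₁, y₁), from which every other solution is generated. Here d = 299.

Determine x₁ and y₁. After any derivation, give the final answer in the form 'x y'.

415 24

√299 → a₀=17, period (3,2,3,34); ℓ=4 even so k=3
a_0=17:  p_0=17·1+0=17,  q_0=17·0+1=1
a_1=3:  p_1=3·17+1=52,  q_1=3·1+0=3
a_2=2:  p_2=2·52+17=121,  q_2=2·3+1=7
a_3=3:  p_3=3·121+52=415,  q_3=3·7+3=24
fundamental: x₁=415, y₁=24  (since 172225 − 299·576 = 1)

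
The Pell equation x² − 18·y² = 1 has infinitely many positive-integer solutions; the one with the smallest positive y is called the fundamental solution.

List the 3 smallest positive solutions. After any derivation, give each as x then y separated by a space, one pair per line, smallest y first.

d=18: √d = [4; 4,8] (ℓ=2, even), read p_1/q_1
a_0=4:  p_0=4·1+0=4,  q_0=4·0+1=1
a_1=4:  p_1=4·4+1=17,  q_1=4·1+0=4
fundamental: x₁=17, y₁=4  (since 289 − 18·16 = 1)
n=2: (17,4)∘(17,4) = (17·17+18·4·4, 17·4+4·17) = (577,136)
n=3: (577,136)∘(17,4) = (17·577+18·4·136, 17·136+4·577) = (19601,4620)

17 4
577 136
19601 4620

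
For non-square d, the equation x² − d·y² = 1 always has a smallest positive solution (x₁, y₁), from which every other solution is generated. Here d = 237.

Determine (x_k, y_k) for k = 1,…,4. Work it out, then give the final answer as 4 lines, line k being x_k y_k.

228151 14820
104105757601 6762395640
47503665404623351 3085694655308460
21676017531356338550401 1408008642599798519280

d=237: √d = [15; 2,1,1,7,10,7,1,1,2,30] (ℓ=10, even), read p_9/q_9
i=0: a=15 ⇒ p=15, q=1
…
i=2: a=1 ⇒ p=46, q=3
i=3: a=1 ⇒ p=77, q=5
i=4: a=7 ⇒ p=585, q=38
…
i=8: a=1 ⇒ p=90075, q=5851
i=9: a=2 ⇒ p=228151, q=14820
→ (228151, 14820).  Check: 228151²=52052878801, 237·14820²=52052878800, difference 1.
(228151+14820√237)^2 = 104105757601 + 6762395640√237
(228151+14820√237)^3 = 47503665404623351 + 3085694655308460√237
(228151+14820√237)^4 = 21676017531356338550401 + 1408008642599798519280√237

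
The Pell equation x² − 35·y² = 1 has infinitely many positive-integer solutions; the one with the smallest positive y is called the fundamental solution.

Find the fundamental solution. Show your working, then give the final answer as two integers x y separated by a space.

√35 → a₀=5, period (1,10); ℓ=2 even so k=1
a_0=5:  p_0=5·1+0=5,  q_0=5·0+1=1
a_1=1:  p_1=1·5+1=6,  q_1=1·1+0=1
→ (6, 1).  Check: 6²=36, 35·1²=35, difference 1.

6 1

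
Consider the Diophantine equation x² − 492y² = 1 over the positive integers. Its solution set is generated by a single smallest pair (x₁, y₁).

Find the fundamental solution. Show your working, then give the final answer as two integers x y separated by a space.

29767 1342

[22; 5,1,1,10,1,1,5,44] for √492; ℓ=8 ⇒ convergent index 7
step 0: (22, 1)  from 22·(1,0) + (0,1)
step 1: (111, 5)  from 5·(22,1) + (1,0)
step 2: (133, 6)  from 1·(111,5) + (22,1)
step 3: (244, 11)  from 1·(133,6) + (111,5)
step 4: (2573, 116)  from 10·(244,11) + (133,6)
step 5: (2817, 127)  from 1·(2573,116) + (244,11)
step 6: (5390, 243)  from 1·(2817,127) + (2573,116)
step 7: (29767, 1342)  from 5·(5390,243) + (2817,127)
→ (29767, 1342).  Check: 29767²=886074289, 492·1342²=886074288, difference 1.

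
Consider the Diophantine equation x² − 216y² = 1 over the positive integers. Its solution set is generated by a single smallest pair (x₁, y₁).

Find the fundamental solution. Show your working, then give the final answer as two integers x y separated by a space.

485 33

√216 → a₀=14, period (1,2,3,2,1,28); ℓ=6 even so k=5
a_0=14:  p_0=14·1+0=14,  q_0=14·0+1=1
a_1=1:  p_1=1·14+1=15,  q_1=1·1+0=1
a_2=2:  p_2=2·15+14=44,  q_2=2·1+1=3
…
a_4=2:  p_4=2·147+44=338,  q_4=2·10+3=23
a_5=1:  p_5=1·338+147=485,  q_5=1·23+10=33
(x₁, y₁) = (485, 33);  485² − 216·33² = 1 ✓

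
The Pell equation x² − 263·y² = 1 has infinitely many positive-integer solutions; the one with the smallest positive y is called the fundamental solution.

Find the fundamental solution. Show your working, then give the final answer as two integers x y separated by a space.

√263 → a₀=16, period (4,1,1,1,1,15,1,1,1,1,4,32); ℓ=12 even so k=11
a_0=16:  p_0=16·1+0=16,  q_0=16·0+1=1
a_1=4:  p_1=4·16+1=65,  q_1=4·1+0=4
a_2=1:  p_2=1·65+16=81,  q_2=1·4+1=5
…
a_5=1:  p_5=1·227+146=373,  q_5=1·14+9=23
a_6=15:  p_6=15·373+227=5822,  q_6=15·23+14=359
a_7=1:  p_7=1·5822+373=6195,  q_7=1·359+23=382
a_8=1:  p_8=1·6195+5822=12017,  q_8=1·382+359=741
a_9=1:  p_9=1·12017+6195=18212,  q_9=1·741+382=1123
a_10=1:  p_10=1·18212+12017=30229,  q_10=1·1123+741=1864
a_11=4:  p_11=4·30229+18212=139128,  q_11=4·1864+1123=8579
(x₁, y₁) = (139128, 8579);  139128² − 263·8579² = 1 ✓

139128 8579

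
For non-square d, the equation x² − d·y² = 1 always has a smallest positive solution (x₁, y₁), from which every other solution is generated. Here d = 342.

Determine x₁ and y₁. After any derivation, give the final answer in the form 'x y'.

√342 = [18; 2,36, …], period ℓ=2 (even) → k=1
a_0=18:  p_0=18·1+0=18,  q_0=18·0+1=1
a_1=2:  p_1=2·18+1=37,  q_1=2·1+0=2
(x₁, y₁) = (37, 2);  37² − 342·2² = 1 ✓

37 2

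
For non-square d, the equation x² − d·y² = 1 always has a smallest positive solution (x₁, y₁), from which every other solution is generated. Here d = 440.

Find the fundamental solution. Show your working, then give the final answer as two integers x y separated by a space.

d=440: √d = [20; 1,40] (ℓ=2, even), read p_1/q_1
i=0: a=20 ⇒ p=20, q=1
i=1: a=1 ⇒ p=21, q=1
(x₁, y₁) = (21, 1);  21² − 440·1² = 1 ✓

21 1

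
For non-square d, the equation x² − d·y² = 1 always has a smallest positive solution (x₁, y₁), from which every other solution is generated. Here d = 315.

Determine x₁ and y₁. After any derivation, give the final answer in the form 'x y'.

[17; 1,2,1,34] for √315; ℓ=4 ⇒ convergent index 3
k=0  a_k=17  p_k/q_k = 17/1
k=1  a_k=1  p_k/q_k = 18/1
k=2  a_k=2  p_k/q_k = 53/3
k=3  a_k=1  p_k/q_k = 71/4
→ (71, 4).  Check: 71²=5041, 315·4²=5040, difference 1.

71 4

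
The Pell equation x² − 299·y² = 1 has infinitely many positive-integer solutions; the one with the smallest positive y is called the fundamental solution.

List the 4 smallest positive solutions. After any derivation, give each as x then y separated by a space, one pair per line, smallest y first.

415 24
344449 19920
285892255 16533576
237290227201 13722848160

d=299: √d = [17; 3,2,3,34] (ℓ=4, even), read p_3/q_3
k=0  a_k=17  p_k/q_k = 17/1
k=1  a_k=3  p_k/q_k = 52/3
k=2  a_k=2  p_k/q_k = 121/7
k=3  a_k=3  p_k/q_k = 415/24
(x₁, y₁) = (415, 24);  415² − 299·24² = 1 ✓
(415+24√299)^2 = 344449 + 19920√299
(415+24√299)^3 = 285892255 + 16533576√299
(415+24√299)^4 = 237290227201 + 13722848160√299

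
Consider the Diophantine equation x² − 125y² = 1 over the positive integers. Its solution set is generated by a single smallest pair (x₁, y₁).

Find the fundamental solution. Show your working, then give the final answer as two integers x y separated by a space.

930249 83204

d=125: √d = [11; 5,1,1,5,22] (ℓ=5, odd), read p_9/q_9
i=0: a=11 ⇒ p=11, q=1
i=1: a=5 ⇒ p=56, q=5
i=2: a=1 ⇒ p=67, q=6
i=3: a=1 ⇒ p=123, q=11
i=4: a=5 ⇒ p=682, q=61
i=5: a=22 ⇒ p=15127, q=1353
i=6: a=5 ⇒ p=76317, q=6826
i=7: a=1 ⇒ p=91444, q=8179
i=8: a=1 ⇒ p=167761, q=15005
i=9: a=5 ⇒ p=930249, q=83204
(x₁, y₁) = (930249, 83204);  930249² − 125·83204² = 1 ✓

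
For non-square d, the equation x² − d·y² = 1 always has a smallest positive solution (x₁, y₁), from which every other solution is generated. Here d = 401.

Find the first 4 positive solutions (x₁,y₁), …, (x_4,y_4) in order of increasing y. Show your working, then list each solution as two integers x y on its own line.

d=401: √d = [20; 40] (ℓ=1, odd), read p_1/q_1
k=0  a_k=20  p_k/q_k = 20/1
k=1  a_k=40  p_k/q_k = 801/40
(x₁, y₁) = (801, 40);  801² − 401·40² = 1 ✓
(x_2, y_2) = (801·801 + 401·40·40, 801·40 + 40·801) = (1283201, 64080)
(x_3, y_3) = (801·1283201 + 401·40·64080, 801·64080 + 40·1283201) = (2055687201, 102656120)
(x_4, y_4) = (801·2055687201 + 401·40·102656120, 801·102656120 + 40·2055687201) = (3293209612801, 164455040160)

801 40
1283201 64080
2055687201 102656120
3293209612801 164455040160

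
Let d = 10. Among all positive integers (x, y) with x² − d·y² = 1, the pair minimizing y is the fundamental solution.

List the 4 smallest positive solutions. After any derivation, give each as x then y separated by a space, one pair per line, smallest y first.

d=10: √d = [3; 6] (ℓ=1, odd), read p_1/q_1
a_0=3:  p_0=3·1+0=3,  q_0=3·0+1=1
a_1=6:  p_1=6·3+1=19,  q_1=6·1+0=6
→ (19, 6).  Check: 19²=361, 10·6²=360, difference 1.
(x_2, y_2) = (19·19 + 10·6·6, 19·6 + 6·19) = (721, 228)
(x_3, y_3) = (19·721 + 10·6·228, 19·228 + 6·721) = (27379, 8658)
(x_4, y_4) = (19·27379 + 10·6·8658, 19·8658 + 6·27379) = (1039681, 328776)

19 6
721 228
27379 8658
1039681 328776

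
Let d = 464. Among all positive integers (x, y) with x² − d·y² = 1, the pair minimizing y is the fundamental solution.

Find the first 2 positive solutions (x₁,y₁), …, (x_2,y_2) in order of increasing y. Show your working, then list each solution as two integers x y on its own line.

9801 455
192119201 8918910

d=464: √d = [21; 1,1,5,1,1,1,5,1,1,42] (ℓ=10, even), read p_9/q_9
i=0: a=21 ⇒ p=21, q=1
i=1: a=1 ⇒ p=22, q=1
i=2: a=1 ⇒ p=43, q=2
…
i=8: a=1 ⇒ p=5299, q=246
i=9: a=1 ⇒ p=9801, q=455
fundamental: x₁=9801, y₁=455  (since 96059601 − 464·207025 = 1)
(9801+455√464)^2 = 192119201 + 8918910√464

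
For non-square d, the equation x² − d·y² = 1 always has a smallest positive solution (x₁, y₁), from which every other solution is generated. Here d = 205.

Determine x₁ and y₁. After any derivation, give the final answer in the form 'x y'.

39689 2772

√205 → a₀=14, period (3,6,1,4,1,6,3,28); ℓ=8 even so k=7
k=0  a_k=14  p_k/q_k = 14/1
k=1  a_k=3  p_k/q_k = 43/3
…
k=3  a_k=1  p_k/q_k = 315/22
…
k=6  a_k=6  p_k/q_k = 12614/881
k=7  a_k=3  p_k/q_k = 39689/2772
fundamental: x₁=39689, y₁=2772  (since 1575216721 − 205·7683984 = 1)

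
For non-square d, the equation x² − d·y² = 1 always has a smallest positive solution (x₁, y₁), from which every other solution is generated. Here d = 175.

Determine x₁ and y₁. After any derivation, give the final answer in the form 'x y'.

[13; 4,2,1,2,4,26] for √175; ℓ=6 ⇒ convergent index 5
step 0: (13, 1)  from 13·(1,0) + (0,1)
step 1: (53, 4)  from 4·(13,1) + (1,0)
step 2: (119, 9)  from 2·(53,4) + (13,1)
…
step 4: (463, 35)  from 2·(172,13) + (119,9)
step 5: (2024, 153)  from 4·(463,35) + (172,13)
fundamental: x₁=2024, y₁=153  (since 4096576 − 175·23409 = 1)

2024 153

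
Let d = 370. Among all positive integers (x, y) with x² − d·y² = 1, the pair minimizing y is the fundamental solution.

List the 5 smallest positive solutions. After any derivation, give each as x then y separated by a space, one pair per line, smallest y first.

213859 11118
91471343761 4755368724
39123940210553539 2033956799880714
16734013458886067250241 869959934526623861928
7157438768568706971928026499 372097523273824548176239590

[19; 4,4,38] for √370; ℓ=3 ⇒ convergent index 5
step 0: (19, 1)  from 19·(1,0) + (0,1)
…
step 4: (50339, 2617)  from 4·(12503,650) + (327,17)
step 5: (213859, 11118)  from 4·(50339,2617) + (12503,650)
(x₁, y₁) = (213859, 11118);  213859² − 370·11118² = 1 ✓
(213859+11118√370)^2 = 91471343761 + 4755368724√370
(213859+11118√370)^3 = 39123940210553539 + 2033956799880714√370
(213859+11118√370)^4 = 16734013458886067250241 + 869959934526623861928√370
(213859+11118√370)^5 = 7157438768568706971928026499 + 372097523273824548176239590√370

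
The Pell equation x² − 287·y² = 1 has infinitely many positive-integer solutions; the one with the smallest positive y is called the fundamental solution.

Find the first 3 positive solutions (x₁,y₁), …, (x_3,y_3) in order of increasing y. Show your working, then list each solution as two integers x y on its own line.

d=287: √d = [16; 1,15,1,32] (ℓ=4, even), read p_3/q_3
a_0=16:  p_0=16·1+0=16,  q_0=16·0+1=1
a_1=1:  p_1=1·16+1=17,  q_1=1·1+0=1
a_2=15:  p_2=15·17+16=271,  q_2=15·1+1=16
a_3=1:  p_3=1·271+17=288,  q_3=1·16+1=17
fundamental: x₁=288, y₁=17  (since 82944 − 287·289 = 1)
n=2: (288,17)∘(288,17) = (288·288+287·17·17, 288·17+17·288) = (165887,9792)
n=3: (165887,9792)∘(288,17) = (288·165887+287·17·9792, 288·9792+17·165887) = (95550624,5640175)

288 17
165887 9792
95550624 5640175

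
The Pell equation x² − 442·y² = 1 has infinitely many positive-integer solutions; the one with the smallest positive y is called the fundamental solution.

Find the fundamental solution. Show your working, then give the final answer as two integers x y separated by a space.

883 42

√442 → a₀=21, period (42); ℓ=1 odd so k=1
step 0: (21, 1)  from 21·(1,0) + (0,1)
step 1: (883, 42)  from 42·(21,1) + (1,0)
(x₁, y₁) = (883, 42);  883² − 442·42² = 1 ✓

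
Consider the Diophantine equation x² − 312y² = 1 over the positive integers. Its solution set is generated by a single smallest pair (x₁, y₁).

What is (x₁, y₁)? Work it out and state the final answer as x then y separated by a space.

53 3

d=312: √d = [17; 1,1,1,34] (ℓ=4, even), read p_3/q_3
k=0  a_k=17  p_k/q_k = 17/1
…
k=2  a_k=1  p_k/q_k = 35/2
k=3  a_k=1  p_k/q_k = 53/3
(x₁, y₁) = (53, 3);  53² − 312·3² = 1 ✓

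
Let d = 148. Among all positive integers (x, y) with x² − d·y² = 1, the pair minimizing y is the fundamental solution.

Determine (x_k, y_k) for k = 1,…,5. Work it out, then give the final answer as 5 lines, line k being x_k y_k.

[12; 6,24] for √148; ℓ=2 ⇒ convergent index 1
i=0: a=12 ⇒ p=12, q=1
i=1: a=6 ⇒ p=73, q=6
(x₁, y₁) = (73, 6);  73² − 148·6² = 1 ✓
(73+6√148)^2 = 10657 + 876√148
(73+6√148)^3 = 1555849 + 127890√148
(73+6√148)^4 = 227143297 + 18671064√148
(73+6√148)^5 = 33161365513 + 2725847454√148

73 6
10657 876
1555849 127890
227143297 18671064
33161365513 2725847454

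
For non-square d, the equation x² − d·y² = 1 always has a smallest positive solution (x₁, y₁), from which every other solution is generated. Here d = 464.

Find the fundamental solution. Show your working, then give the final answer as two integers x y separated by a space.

√464 = [21; 1,1,5,1,1,1,5,1,1,42, …], period ℓ=10 (even) → k=9
k=0  a_k=21  p_k/q_k = 21/1
k=1  a_k=1  p_k/q_k = 22/1
k=2  a_k=1  p_k/q_k = 43/2
k=3  a_k=5  p_k/q_k = 237/11
…
k=6  a_k=1  p_k/q_k = 797/37
k=7  a_k=5  p_k/q_k = 4502/209
k=8  a_k=1  p_k/q_k = 5299/246
k=9  a_k=1  p_k/q_k = 9801/455
(x₁, y₁) = (9801, 455);  9801² − 464·455² = 1 ✓

9801 455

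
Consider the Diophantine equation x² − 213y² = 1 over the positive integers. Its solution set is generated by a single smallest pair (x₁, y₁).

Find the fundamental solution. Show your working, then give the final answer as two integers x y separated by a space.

194399 13320

√213 = [14; 1,1,2,6,1,8,1,6,2,1,1,28, …], period ℓ=12 (even) → k=11
step 0: (14, 1)  from 14·(1,0) + (0,1)
…
step 3: (73, 5)  from 2·(29,2) + (15,1)
…
step 7: (5327, 365)  from 1·(4787,328) + (540,37)
…
step 9: (78825, 5401)  from 2·(36749,2518) + (5327,365)
step 10: (115574, 7919)  from 1·(78825,5401) + (36749,2518)
step 11: (194399, 13320)  from 1·(115574,7919) + (78825,5401)
fundamental: x₁=194399, y₁=13320  (since 37790971201 − 213·177422400 = 1)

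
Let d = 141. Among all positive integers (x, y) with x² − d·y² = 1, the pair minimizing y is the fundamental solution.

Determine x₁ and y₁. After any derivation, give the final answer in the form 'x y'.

95 8

√141 = [11; 1,6,1,22, …], period ℓ=4 (even) → k=3
i=0: a=11 ⇒ p=11, q=1
…
i=2: a=6 ⇒ p=83, q=7
i=3: a=1 ⇒ p=95, q=8
fundamental: x₁=95, y₁=8  (since 9025 − 141·64 = 1)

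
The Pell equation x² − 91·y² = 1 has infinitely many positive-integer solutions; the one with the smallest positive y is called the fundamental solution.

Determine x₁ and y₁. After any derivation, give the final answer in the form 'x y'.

1574 165

d=91: √d = [9; 1,1,5,1,5,1,1,18] (ℓ=8, even), read p_7/q_7
step 0: (9, 1)  from 9·(1,0) + (0,1)
…
step 3: (105, 11)  from 5·(19,2) + (10,1)
…
step 5: (725, 76)  from 5·(124,13) + (105,11)
step 6: (849, 89)  from 1·(725,76) + (124,13)
step 7: (1574, 165)  from 1·(849,89) + (725,76)
(x₁, y₁) = (1574, 165);  1574² − 91·165² = 1 ✓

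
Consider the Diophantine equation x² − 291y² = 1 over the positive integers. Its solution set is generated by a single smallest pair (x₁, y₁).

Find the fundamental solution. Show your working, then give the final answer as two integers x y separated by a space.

290 17

√291 → a₀=17, period (17,34); ℓ=2 even so k=1
step 0: (17, 1)  from 17·(1,0) + (0,1)
step 1: (290, 17)  from 17·(17,1) + (1,0)
fundamental: x₁=290, y₁=17  (since 84100 − 291·289 = 1)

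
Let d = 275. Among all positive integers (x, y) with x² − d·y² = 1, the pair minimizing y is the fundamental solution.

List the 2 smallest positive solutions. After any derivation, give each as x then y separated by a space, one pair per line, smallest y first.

√275 = [16; 1,1,2,1,1,32, …], period ℓ=6 (even) → k=5
i=0: a=16 ⇒ p=16, q=1
i=1: a=1 ⇒ p=17, q=1
…
i=3: a=2 ⇒ p=83, q=5
i=4: a=1 ⇒ p=116, q=7
i=5: a=1 ⇒ p=199, q=12
fundamental: x₁=199, y₁=12  (since 39601 − 275·144 = 1)
(199+12√275)^2 = 79201 + 4776√275

199 12
79201 4776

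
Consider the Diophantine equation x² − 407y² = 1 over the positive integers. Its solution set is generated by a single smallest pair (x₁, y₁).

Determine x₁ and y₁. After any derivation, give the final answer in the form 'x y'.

2663 132

d=407: √d = [20; 5,1,2,1,5,40] (ℓ=6, even), read p_5/q_5
a_0=20:  p_0=20·1+0=20,  q_0=20·0+1=1
a_1=5:  p_1=5·20+1=101,  q_1=5·1+0=5
…
a_4=1:  p_4=1·343+121=464,  q_4=1·17+6=23
a_5=5:  p_5=5·464+343=2663,  q_5=5·23+17=132
→ (2663, 132).  Check: 2663²=7091569, 407·132²=7091568, difference 1.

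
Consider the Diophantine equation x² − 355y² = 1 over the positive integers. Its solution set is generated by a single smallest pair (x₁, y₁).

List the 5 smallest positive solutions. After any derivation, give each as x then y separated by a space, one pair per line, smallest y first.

√355 = [18; 1,5,3,3,1,6,1,3,3,5,1,36, …], period ℓ=12 (even) → k=11
step 0: (18, 1)  from 18·(1,0) + (0,1)
step 1: (19, 1)  from 1·(18,1) + (1,0)
step 2: (113, 6)  from 5·(19,1) + (18,1)
step 3: (358, 19)  from 3·(113,6) + (19,1)
step 4: (1187, 63)  from 3·(358,19) + (113,6)
step 5: (1545, 82)  from 1·(1187,63) + (358,19)
step 6: (10457, 555)  from 6·(1545,82) + (1187,63)
step 7: (12002, 637)  from 1·(10457,555) + (1545,82)
step 8: (46463, 2466)  from 3·(12002,637) + (10457,555)
…
step 10: (803418, 42641)  from 5·(151391,8035) + (46463,2466)
step 11: (954809, 50676)  from 1·(803418,42641) + (151391,8035)
→ (954809, 50676).  Check: 954809²=911660226481, 355·50676²=911660226480, difference 1.
k=2:  x_2 = 954809·954809+355·50676·50676 = 1823320452961,  y_2 = 954809·50676+50676·954809 = 96771801768
k=3:  x_3 = 954809·1823320452961+355·50676·96771801768 = 3481845556741524089,  y_3 = 954809·96771801768+50676·1823320452961 = 184797174548553948
k=4:  x_4 = 954809·3481845556741524089+355·50676·184797174548553948 = 6648994948371812427335041,  y_4 = 954809·184797174548553948+50676·3481845556741524089 = 352892010866963721270096
k=5:  x_5 = 954809·6648994948371812427335041+355·50676·352892010866963721270096 = 12697040435316401858305944800249,  y_5 = 954809·352892010866963721270096+50676·6648994948371812427335041 = 673888936007564730309809629380

954809 50676
1823320452961 96771801768
3481845556741524089 184797174548553948
6648994948371812427335041 352892010866963721270096
12697040435316401858305944800249 673888936007564730309809629380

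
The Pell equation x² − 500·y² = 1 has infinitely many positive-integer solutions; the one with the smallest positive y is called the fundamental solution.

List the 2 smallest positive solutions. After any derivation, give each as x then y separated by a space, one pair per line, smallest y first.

d=500: √d = [22; 2,1,3,2,1,…,1,2,44] (ℓ=14, even), read p_13/q_13
k=0  a_k=22  p_k/q_k = 22/1
…
k=3  a_k=3  p_k/q_k = 246/11
k=4  a_k=2  p_k/q_k = 559/25
k=5  a_k=1  p_k/q_k = 805/36
…
k=8  a_k=1  p_k/q_k = 15809/707
k=9  a_k=1  p_k/q_k = 30254/1353
…
k=11  a_k=3  p_k/q_k = 259205/11592
k=12  a_k=1  p_k/q_k = 335522/15005
k=13  a_k=2  p_k/q_k = 930249/41602
fundamental: x₁=930249, y₁=41602  (since 865363202001 − 500·1730726404 = 1)
n=2: (930249,41602)∘(930249,41602) = (930249·930249+500·41602·41602, 930249·41602+41602·930249) = (1730726404001,77400437796)

930249 41602
1730726404001 77400437796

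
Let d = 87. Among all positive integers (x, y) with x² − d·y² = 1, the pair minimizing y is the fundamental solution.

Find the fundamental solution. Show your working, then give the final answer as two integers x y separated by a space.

28 3

√87 → a₀=9, period (3,18); ℓ=2 even so k=1
a_0=9:  p_0=9·1+0=9,  q_0=9·0+1=1
a_1=3:  p_1=3·9+1=28,  q_1=3·1+0=3
(x₁, y₁) = (28, 3);  28² − 87·3² = 1 ✓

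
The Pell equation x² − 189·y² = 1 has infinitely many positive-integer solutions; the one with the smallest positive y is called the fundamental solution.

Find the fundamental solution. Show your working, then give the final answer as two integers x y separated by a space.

d=189: √d = [13; 1,2,1,26] (ℓ=4, even), read p_3/q_3
a_0=13:  p_0=13·1+0=13,  q_0=13·0+1=1
…
a_2=2:  p_2=2·14+13=41,  q_2=2·1+1=3
a_3=1:  p_3=1·41+14=55,  q_3=1·3+1=4
fundamental: x₁=55, y₁=4  (since 3025 − 189·16 = 1)

55 4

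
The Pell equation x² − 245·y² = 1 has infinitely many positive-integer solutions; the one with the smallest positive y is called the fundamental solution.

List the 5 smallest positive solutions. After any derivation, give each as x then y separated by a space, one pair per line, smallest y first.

√245 → a₀=15, period (1,1,1,7,6,7,1,1,1,30); ℓ=10 even so k=9
a_0=15:  p_0=15·1+0=15,  q_0=15·0+1=1
a_1=1:  p_1=1·15+1=16,  q_1=1·1+0=1
…
a_4=7:  p_4=7·47+31=360,  q_4=7·3+2=23
a_5=6:  p_5=6·360+47=2207,  q_5=6·23+3=141
a_6=7:  p_6=7·2207+360=15809,  q_6=7·141+23=1010
…
a_8=1:  p_8=1·18016+15809=33825,  q_8=1·1151+1010=2161
a_9=1:  p_9=1·33825+18016=51841,  q_9=1·2161+1151=3312
(x₁, y₁) = (51841, 3312);  51841² − 245·3312² = 1 ✓
k=2:  x_2 = 51841·51841+245·3312·3312 = 5374978561,  y_2 = 51841·3312+3312·51841 = 343394784
k=3:  x_3 = 51841·5374978561+245·3312·343394784 = 557288527109761,  y_3 = 51841·343394784+3312·5374978561 = 35603857991376
k=4:  x_4 = 51841·557288527109761+245·3312·35603857991376 = 57780789062419261441,  y_4 = 51841·35603857991376+3312·557288527109761 = 3691479203918451648
k=5:  x_5 = 51841·57780789062419261441+245·3312·3691479203918451648 = 5990827771012465337616001,  y_5 = 51841·3691479203918451648+3312·57780789062419261441 = 382739946785069045776560

51841 3312
5374978561 343394784
557288527109761 35603857991376
57780789062419261441 3691479203918451648
5990827771012465337616001 382739946785069045776560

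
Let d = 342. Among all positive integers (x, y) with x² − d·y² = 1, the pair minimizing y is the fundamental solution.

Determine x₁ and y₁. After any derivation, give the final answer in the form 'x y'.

37 2

d=342: √d = [18; 2,36] (ℓ=2, even), read p_1/q_1
step 0: (18, 1)  from 18·(1,0) + (0,1)
step 1: (37, 2)  from 2·(18,1) + (1,0)
(x₁, y₁) = (37, 2);  37² − 342·2² = 1 ✓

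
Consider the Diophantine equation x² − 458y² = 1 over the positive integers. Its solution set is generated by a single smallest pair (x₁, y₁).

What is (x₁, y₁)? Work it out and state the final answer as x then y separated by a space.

22899 1070

√458 → a₀=21, period (2,2,42); ℓ=3 odd so k=5
a_0=21:  p_0=21·1+0=21,  q_0=21·0+1=1
…
a_3=42:  p_3=42·107+43=4537,  q_3=42·5+2=212
a_4=2:  p_4=2·4537+107=9181,  q_4=2·212+5=429
a_5=2:  p_5=2·9181+4537=22899,  q_5=2·429+212=1070
(x₁, y₁) = (22899, 1070);  22899² − 458·1070² = 1 ✓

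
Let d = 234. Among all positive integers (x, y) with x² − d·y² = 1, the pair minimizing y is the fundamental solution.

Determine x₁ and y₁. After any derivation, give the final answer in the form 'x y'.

5201 340

√234 = [15; 3,2,1,2,1,2,3,30, …], period ℓ=8 (even) → k=7
a_0=15:  p_0=15·1+0=15,  q_0=15·0+1=1
a_1=3:  p_1=3·15+1=46,  q_1=3·1+0=3
a_2=2:  p_2=2·46+15=107,  q_2=2·3+1=7
a_3=1:  p_3=1·107+46=153,  q_3=1·7+3=10
a_4=2:  p_4=2·153+107=413,  q_4=2·10+7=27
a_5=1:  p_5=1·413+153=566,  q_5=1·27+10=37
a_6=2:  p_6=2·566+413=1545,  q_6=2·37+27=101
a_7=3:  p_7=3·1545+566=5201,  q_7=3·101+37=340
(x₁, y₁) = (5201, 340);  5201² − 234·340² = 1 ✓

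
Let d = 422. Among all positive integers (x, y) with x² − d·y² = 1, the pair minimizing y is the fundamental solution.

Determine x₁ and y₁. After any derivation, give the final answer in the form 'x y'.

d=422: √d = [20; 1,1,5,2,1,…,1,1,40] (ℓ=14, even), read p_13/q_13
a_0=20:  p_0=20·1+0=20,  q_0=20·0+1=1
a_1=1:  p_1=1·20+1=21,  q_1=1·1+0=1
a_2=1:  p_2=1·21+20=41,  q_2=1·1+1=2
a_3=5:  p_3=5·41+21=226,  q_3=5·2+1=11
…
a_6=3:  p_6=3·719+493=2650,  q_6=3·35+24=129
a_7=20:  p_7=20·2650+719=53719,  q_7=20·129+35=2615
a_8=3:  p_8=3·53719+2650=163807,  q_8=3·2615+129=7974
a_9=1:  p_9=1·163807+53719=217526,  q_9=1·7974+2615=10589
a_10=2:  p_10=2·217526+163807=598859,  q_10=2·10589+7974=29152
…
a_12=1:  p_12=1·3211821+598859=3810680,  q_12=1·156349+29152=185501
a_13=1:  p_13=1·3810680+3211821=7022501,  q_13=1·185501+156349=341850
(x₁, y₁) = (7022501, 341850);  7022501² − 422·341850² = 1 ✓

7022501 341850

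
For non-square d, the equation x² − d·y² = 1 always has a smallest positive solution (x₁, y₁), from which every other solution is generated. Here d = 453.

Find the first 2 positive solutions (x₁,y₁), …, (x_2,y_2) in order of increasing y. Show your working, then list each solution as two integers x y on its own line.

√453 → a₀=21, period (3,1,1,10,14,10,1,1,3,42); ℓ=10 even so k=9
k=0  a_k=21  p_k/q_k = 21/1
k=1  a_k=3  p_k/q_k = 64/3
k=2  a_k=1  p_k/q_k = 85/4
k=3  a_k=1  p_k/q_k = 149/7
…
k=5  a_k=14  p_k/q_k = 22199/1043
…
k=7  a_k=1  p_k/q_k = 245764/11547
k=8  a_k=1  p_k/q_k = 469329/22051
k=9  a_k=3  p_k/q_k = 1653751/77700
→ (1653751, 77700).  Check: 1653751²=2734892370001, 453·77700²=2734892370000, difference 1.
k=2:  x_2 = 1653751·1653751+453·77700·77700 = 5469784740001,  y_2 = 1653751·77700+77700·1653751 = 256992905400

1653751 77700
5469784740001 256992905400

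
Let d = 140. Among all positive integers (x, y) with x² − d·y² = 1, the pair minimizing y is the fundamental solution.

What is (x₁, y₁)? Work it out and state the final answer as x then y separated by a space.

71 6

[11; 1,4,1,22] for √140; ℓ=4 ⇒ convergent index 3
i=0: a=11 ⇒ p=11, q=1
i=1: a=1 ⇒ p=12, q=1
i=2: a=4 ⇒ p=59, q=5
i=3: a=1 ⇒ p=71, q=6
fundamental: x₁=71, y₁=6  (since 5041 − 140·36 = 1)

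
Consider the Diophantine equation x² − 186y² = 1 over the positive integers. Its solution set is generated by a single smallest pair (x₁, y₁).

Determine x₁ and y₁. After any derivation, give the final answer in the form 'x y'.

7501 550

√186 → a₀=13, period (1,1,1,3,4,3,1,1,1,26); ℓ=10 even so k=9
k=0  a_k=13  p_k/q_k = 13/1
k=1  a_k=1  p_k/q_k = 14/1
k=2  a_k=1  p_k/q_k = 27/2
k=3  a_k=1  p_k/q_k = 41/3
…
k=5  a_k=4  p_k/q_k = 641/47
k=6  a_k=3  p_k/q_k = 2073/152
…
k=8  a_k=1  p_k/q_k = 4787/351
k=9  a_k=1  p_k/q_k = 7501/550
(x₁, y₁) = (7501, 550);  7501² − 186·550² = 1 ✓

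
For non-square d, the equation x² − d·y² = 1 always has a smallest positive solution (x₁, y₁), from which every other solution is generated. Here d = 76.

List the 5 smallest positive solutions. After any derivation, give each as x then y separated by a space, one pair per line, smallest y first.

57799 6630
6681448801 766414740
772362118440199 88596011107890
89283516160768675201 10241521691283453480
10320995900380175197444999 1183899424380388644273150

d=76: √d = [8; 1,2,1,1,5,4,5,1,1,2,1,16] (ℓ=12, even), read p_11/q_11
a_0=8:  p_0=8·1+0=8,  q_0=8·0+1=1
a_1=1:  p_1=1·8+1=9,  q_1=1·1+0=1
…
a_5=5:  p_5=5·61+35=340,  q_5=5·7+4=39
…
a_8=1:  p_8=1·7445+1421=8866,  q_8=1·854+163=1017
…
a_10=2:  p_10=2·16311+8866=41488,  q_10=2·1871+1017=4759
a_11=1:  p_11=1·41488+16311=57799,  q_11=1·4759+1871=6630
(x₁, y₁) = (57799, 6630);  57799² − 76·6630² = 1 ✓
k=2:  x_2 = 57799·57799+76·6630·6630 = 6681448801,  y_2 = 57799·6630+6630·57799 = 766414740
k=3:  x_3 = 57799·6681448801+76·6630·766414740 = 772362118440199,  y_3 = 57799·766414740+6630·6681448801 = 88596011107890
k=4:  x_4 = 57799·772362118440199+76·6630·88596011107890 = 89283516160768675201,  y_4 = 57799·88596011107890+6630·772362118440199 = 10241521691283453480
k=5:  x_5 = 57799·89283516160768675201+76·6630·10241521691283453480 = 10320995900380175197444999,  y_5 = 57799·10241521691283453480+6630·89283516160768675201 = 1183899424380388644273150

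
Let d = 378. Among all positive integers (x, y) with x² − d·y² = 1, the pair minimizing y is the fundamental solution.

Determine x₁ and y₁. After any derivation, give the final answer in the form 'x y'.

[19; 2,3,1,4,1,3,2,38] for √378; ℓ=8 ⇒ convergent index 7
step 0: (19, 1)  from 19·(1,0) + (0,1)
…
step 2: (136, 7)  from 3·(39,2) + (19,1)
step 3: (175, 9)  from 1·(136,7) + (39,2)
…
step 5: (1011, 52)  from 1·(836,43) + (175,9)
step 6: (3869, 199)  from 3·(1011,52) + (836,43)
step 7: (8749, 450)  from 2·(3869,199) + (1011,52)
fundamental: x₁=8749, y₁=450  (since 76545001 − 378·202500 = 1)

8749 450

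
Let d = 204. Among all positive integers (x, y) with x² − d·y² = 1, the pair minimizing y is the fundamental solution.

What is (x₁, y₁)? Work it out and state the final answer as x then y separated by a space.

4999 350

[14; 3,1,1,6,1,1,3,28] for √204; ℓ=8 ⇒ convergent index 7
a_0=14:  p_0=14·1+0=14,  q_0=14·0+1=1
a_1=3:  p_1=3·14+1=43,  q_1=3·1+0=3
a_2=1:  p_2=1·43+14=57,  q_2=1·3+1=4
a_3=1:  p_3=1·57+43=100,  q_3=1·4+3=7
…
a_6=1:  p_6=1·757+657=1414,  q_6=1·53+46=99
a_7=3:  p_7=3·1414+757=4999,  q_7=3·99+53=350
fundamental: x₁=4999, y₁=350  (since 24990001 − 204·122500 = 1)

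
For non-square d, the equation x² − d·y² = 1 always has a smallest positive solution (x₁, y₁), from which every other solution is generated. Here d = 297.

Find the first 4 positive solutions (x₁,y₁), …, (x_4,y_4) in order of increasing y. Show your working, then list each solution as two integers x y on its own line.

√297 → a₀=17, period (4,3,1,1,2,1,1,3,4,34); ℓ=10 even so k=9
a_0=17:  p_0=17·1+0=17,  q_0=17·0+1=1
a_1=4:  p_1=4·17+1=69,  q_1=4·1+0=4
a_2=3:  p_2=3·69+17=224,  q_2=3·4+1=13
a_3=1:  p_3=1·224+69=293,  q_3=1·13+4=17
a_4=1:  p_4=1·293+224=517,  q_4=1·17+13=30
a_5=2:  p_5=2·517+293=1327,  q_5=2·30+17=77
a_6=1:  p_6=1·1327+517=1844,  q_6=1·77+30=107
a_7=1:  p_7=1·1844+1327=3171,  q_7=1·107+77=184
a_8=3:  p_8=3·3171+1844=11357,  q_8=3·184+107=659
a_9=4:  p_9=4·11357+3171=48599,  q_9=4·659+184=2820
fundamental: x₁=48599, y₁=2820  (since 2361862801 − 297·7952400 = 1)
(x_2, y_2) = (48599·48599 + 297·2820·2820, 48599·2820 + 2820·48599) = (4723725601, 274098360)
(x_3, y_3) = (48599·4723725601 + 297·2820·274098360, 48599·274098360 + 2820·4723725601) = (459136680917399, 26641812392460)
(x_4, y_4) = (48599·459136680917399 + 297·2820·26641812392460, 48599·26641812392460 + 2820·459136680917399) = (44627167107085622401, 2589530880648228720)

48599 2820
4723725601 274098360
459136680917399 26641812392460
44627167107085622401 2589530880648228720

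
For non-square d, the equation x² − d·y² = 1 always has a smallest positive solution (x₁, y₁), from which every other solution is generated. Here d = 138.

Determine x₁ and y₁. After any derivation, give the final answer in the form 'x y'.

47 4

√138 = [11; 1,2,1,22, …], period ℓ=4 (even) → k=3
k=0  a_k=11  p_k/q_k = 11/1
…
k=2  a_k=2  p_k/q_k = 35/3
k=3  a_k=1  p_k/q_k = 47/4
fundamental: x₁=47, y₁=4  (since 2209 − 138·16 = 1)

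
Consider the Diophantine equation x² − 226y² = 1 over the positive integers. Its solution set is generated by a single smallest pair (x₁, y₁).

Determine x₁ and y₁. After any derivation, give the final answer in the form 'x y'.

[15; 30] for √226; ℓ=1 ⇒ convergent index 1
i=0: a=15 ⇒ p=15, q=1
i=1: a=30 ⇒ p=451, q=30
→ (451, 30).  Check: 451²=203401, 226·30²=203400, difference 1.

451 30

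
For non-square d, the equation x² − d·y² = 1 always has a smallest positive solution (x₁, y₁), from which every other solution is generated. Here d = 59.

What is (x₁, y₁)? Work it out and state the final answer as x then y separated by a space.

530 69

d=59: √d = [7; 1,2,7,2,1,14] (ℓ=6, even), read p_5/q_5
i=0: a=7 ⇒ p=7, q=1
…
i=2: a=2 ⇒ p=23, q=3
i=3: a=7 ⇒ p=169, q=22
i=4: a=2 ⇒ p=361, q=47
i=5: a=1 ⇒ p=530, q=69
(x₁, y₁) = (530, 69);  530² − 59·69² = 1 ✓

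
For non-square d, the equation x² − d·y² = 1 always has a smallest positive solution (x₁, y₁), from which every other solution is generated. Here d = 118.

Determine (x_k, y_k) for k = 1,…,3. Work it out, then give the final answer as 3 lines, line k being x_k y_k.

√118 → a₀=10, period (1,6,3,2,10,2,3,6,1,20); ℓ=10 even so k=9
step 0: (10, 1)  from 10·(1,0) + (0,1)
…
step 5: (5779, 532)  from 10·(554,51) + (239,22)
…
step 8: (264802, 24377)  from 6·(42115,3877) + (12112,1115)
step 9: (306917, 28254)  from 1·(264802,24377) + (42115,3877)
fundamental: x₁=306917, y₁=28254  (since 94198044889 − 118·798288516 = 1)
(306917+28254√118)^2 = 188396089777 + 17343265836√118
(306917+28254√118)^3 = 115643925371868101 + 10645886241146970√118

306917 28254
188396089777 17343265836
115643925371868101 10645886241146970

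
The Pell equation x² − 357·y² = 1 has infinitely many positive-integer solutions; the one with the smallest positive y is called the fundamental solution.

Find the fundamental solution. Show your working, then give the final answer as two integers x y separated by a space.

3401 180

[18; 1,8,2,8,1,36] for √357; ℓ=6 ⇒ convergent index 5
k=0  a_k=18  p_k/q_k = 18/1
k=1  a_k=1  p_k/q_k = 19/1
k=2  a_k=8  p_k/q_k = 170/9
k=3  a_k=2  p_k/q_k = 359/19
k=4  a_k=8  p_k/q_k = 3042/161
k=5  a_k=1  p_k/q_k = 3401/180
fundamental: x₁=3401, y₁=180  (since 11566801 − 357·32400 = 1)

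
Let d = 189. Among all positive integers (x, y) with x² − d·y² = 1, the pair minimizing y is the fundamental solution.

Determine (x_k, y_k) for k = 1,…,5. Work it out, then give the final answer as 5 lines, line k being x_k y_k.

55 4
6049 440
665335 48396
73180801 5323120
8049222775 585494804

√189 = [13; 1,2,1,26, …], period ℓ=4 (even) → k=3
i=0: a=13 ⇒ p=13, q=1
…
i=2: a=2 ⇒ p=41, q=3
i=3: a=1 ⇒ p=55, q=4
fundamental: x₁=55, y₁=4  (since 3025 − 189·16 = 1)
n=2: (55,4)∘(55,4) = (55·55+189·4·4, 55·4+4·55) = (6049,440)
n=3: (6049,440)∘(55,4) = (55·6049+189·4·440, 55·440+4·6049) = (665335,48396)
n=4: (665335,48396)∘(55,4) = (55·665335+189·4·48396, 55·48396+4·665335) = (73180801,5323120)
n=5: (73180801,5323120)∘(55,4) = (55·73180801+189·4·5323120, 55·5323120+4·73180801) = (8049222775,585494804)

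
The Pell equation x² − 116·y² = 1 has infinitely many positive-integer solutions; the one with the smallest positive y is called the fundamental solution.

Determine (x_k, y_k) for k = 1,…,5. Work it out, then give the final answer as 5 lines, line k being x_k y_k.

[10; 1,3,2,1,4,1,2,3,1,20] for √116; ℓ=10 ⇒ convergent index 9
i=0: a=10 ⇒ p=10, q=1
…
i=2: a=3 ⇒ p=43, q=4
i=3: a=2 ⇒ p=97, q=9
…
i=5: a=4 ⇒ p=657, q=61
i=6: a=1 ⇒ p=797, q=74
…
i=8: a=3 ⇒ p=7550, q=701
i=9: a=1 ⇒ p=9801, q=910
(x₁, y₁) = (9801, 910);  9801² − 116·910² = 1 ✓
(x_2, y_2) = (9801·9801 + 116·910·910, 9801·910 + 910·9801) = (192119201, 17837820)
(x_3, y_3) = (9801·192119201 + 116·910·17837820, 9801·17837820 + 910·192119201) = (3765920568201, 349656946730)
(x_4, y_4) = (9801·3765920568201 + 116·910·349656946730, 9801·349656946730 + 910·3765920568201) = (73819574785756801, 6853975451963640)
(x_5, y_5) = (9801·73819574785756801 + 116·910·6853975451963640, 9801·6853975451963640 + 910·73819574785756801) = (1447011301184484245001, 134351626459734324550)

9801 910
192119201 17837820
3765920568201 349656946730
73819574785756801 6853975451963640
1447011301184484245001 134351626459734324550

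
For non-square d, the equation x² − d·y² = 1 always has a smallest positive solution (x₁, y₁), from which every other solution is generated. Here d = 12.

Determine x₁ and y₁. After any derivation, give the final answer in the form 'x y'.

7 2

√12 → a₀=3, period (2,6); ℓ=2 even so k=1
k=0  a_k=3  p_k/q_k = 3/1
k=1  a_k=2  p_k/q_k = 7/2
→ (7, 2).  Check: 7²=49, 12·2²=48, difference 1.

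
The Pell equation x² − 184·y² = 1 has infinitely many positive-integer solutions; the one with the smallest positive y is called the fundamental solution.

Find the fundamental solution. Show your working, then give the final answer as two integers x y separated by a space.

√184 → a₀=13, period (1,1,3,2,1,2,1,2,3,1,1,26); ℓ=12 even so k=11
i=0: a=13 ⇒ p=13, q=1
…
i=2: a=1 ⇒ p=27, q=2
i=3: a=3 ⇒ p=95, q=7
i=4: a=2 ⇒ p=217, q=16
i=5: a=1 ⇒ p=312, q=23
…
i=7: a=1 ⇒ p=1153, q=85
i=8: a=2 ⇒ p=3147, q=232
i=9: a=3 ⇒ p=10594, q=781
i=10: a=1 ⇒ p=13741, q=1013
i=11: a=1 ⇒ p=24335, q=1794
(x₁, y₁) = (24335, 1794);  24335² − 184·1794² = 1 ✓

24335 1794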